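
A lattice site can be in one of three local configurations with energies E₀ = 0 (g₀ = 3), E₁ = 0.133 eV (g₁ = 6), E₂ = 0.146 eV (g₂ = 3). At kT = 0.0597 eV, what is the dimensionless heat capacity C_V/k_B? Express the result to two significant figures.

Eᵢ/kT = 0, 2.228, 2.446.
Z = Σ gᵢe^(−Eᵢ/kT) = 3·e^(−0) + 6·e^(−2.228) + 3·e^(−2.446) = 3.000 + 0.6465 + 0.2599 = 3.906.
⟨E⟩ = 0.03173 eV, ⟨E²⟩ = 0.004346 eV².
C_V/k_B = (⟨E²⟩ − ⟨E⟩²)/(kT)² = (0.004346 − 0.001007)/0.003564 = 0.94.

0.94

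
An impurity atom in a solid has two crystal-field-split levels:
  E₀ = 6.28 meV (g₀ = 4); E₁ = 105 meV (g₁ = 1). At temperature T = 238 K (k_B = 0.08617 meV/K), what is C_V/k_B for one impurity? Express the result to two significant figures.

k_BT = 0.08617 × 238 K = 20.51 meV.
Eᵢ/kT = 0.3062, 5.119.
Z = Σ gᵢe^(−Eᵢ/kT) = 4·e^(−0.3062) + 1·e^(−5.119) = 2.945 + 0.005982 = 2.951.
⟨E⟩ = 6.480 meV, ⟨E²⟩ = 61.71 meV².
C_V/k_B = (⟨E²⟩ − ⟨E⟩²)/(kT)² = (61.71 − 41.99)/420.7 = 0.047.

0.047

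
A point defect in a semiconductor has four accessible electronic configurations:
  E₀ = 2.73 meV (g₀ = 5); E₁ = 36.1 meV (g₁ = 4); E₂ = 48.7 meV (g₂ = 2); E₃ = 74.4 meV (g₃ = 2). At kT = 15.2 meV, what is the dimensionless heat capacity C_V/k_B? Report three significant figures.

0.558

Eᵢ/kT = 0.17961, 2.3750, 3.2039, 4.8947.
Z = Σ gᵢe^(−Eᵢ/kT) = 5·e^(−0.17961) + 4·e^(−2.3750) + 2·e^(−3.2039) + 2·e^(−4.8947) = 4.1780 + 0.37206 + 0.081207 + 0.014972 = 4.6462.
⟨E⟩ = 6.4367 meV, ⟨E²⟩ = 170.35 meV².
C_V/k_B = (⟨E²⟩ − ⟨E⟩²)/(kT)² = (170.35 − 41.431)/231.04 = 0.558.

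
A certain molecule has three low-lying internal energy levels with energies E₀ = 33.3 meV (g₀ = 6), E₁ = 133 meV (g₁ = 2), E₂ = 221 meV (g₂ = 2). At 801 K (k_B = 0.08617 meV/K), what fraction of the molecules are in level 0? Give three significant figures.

0.909

k_BT = 0.08617 × 801 K = 69.022 meV.
Eᵢ/kT = 0.48245, 1.9269, 3.2019.
Z = Σ gᵢe^(−Eᵢ/kT) = 6·e^(−0.48245) + 2·e^(−1.9269) + 2·e^(−3.2019) = 3.7036 + 0.29120 + 0.081370 = 4.0762.
P₀ = g₀ e^(−E₀/kT) / Z = 3.7036/4.0762 = 0.909.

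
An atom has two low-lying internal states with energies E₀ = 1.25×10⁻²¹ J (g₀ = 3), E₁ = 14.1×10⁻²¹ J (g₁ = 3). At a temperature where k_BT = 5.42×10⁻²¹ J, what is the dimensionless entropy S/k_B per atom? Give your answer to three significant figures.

1.39

Eᵢ/kT = 0.23063, 2.6015.
Z = Σ gᵢe^(−Eᵢ/kT) = 3·e^(−0.23063) + 3·e^(−2.6015) = 2.3821 + 0.22249 = 2.6046.
⟨E⟩ = Σ EᵢPᵢ = 2.3477 ×10⁻²¹ J.
S/k_B = ln Z + ⟨E⟩/kT = ln(2.6046) + 2.3477/5.42 = 0.95728 + 0.43315 = 1.39.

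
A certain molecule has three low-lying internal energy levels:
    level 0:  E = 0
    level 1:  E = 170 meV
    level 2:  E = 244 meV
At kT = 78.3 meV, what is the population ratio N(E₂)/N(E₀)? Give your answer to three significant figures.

n₂/n₀ = exp[−(E₂−E₀)/kT] = exp(−(244 meV)/(78.3 meV)) = exp(-3.1162) = 0.0443.

0.0443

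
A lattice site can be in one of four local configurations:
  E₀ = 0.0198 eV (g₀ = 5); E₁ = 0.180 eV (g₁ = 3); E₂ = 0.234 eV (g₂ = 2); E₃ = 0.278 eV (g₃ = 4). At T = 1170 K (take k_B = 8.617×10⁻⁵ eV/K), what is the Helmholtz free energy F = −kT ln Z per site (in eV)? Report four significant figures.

-0.1635 eV

k_BT = 8.617×10⁻⁵ × 1170 K = 0.100819 eV.
Eᵢ/kT = 0.196392, 1.78538, 2.32099, 2.75742.
Z = Σ gᵢe^(−Eᵢ/kT) = 5·e^(−0.196392) + 3·e^(−1.78538) + 2·e^(−2.32099) + 4·e^(−2.75742) = 4.10845 + 0.503200 + 0.196353 + 0.253821 = 5.06182.
F = −kT ln Z = −0.100819 × ln(5.06182) = −0.100819 × 1.62173 = -0.1635 eV.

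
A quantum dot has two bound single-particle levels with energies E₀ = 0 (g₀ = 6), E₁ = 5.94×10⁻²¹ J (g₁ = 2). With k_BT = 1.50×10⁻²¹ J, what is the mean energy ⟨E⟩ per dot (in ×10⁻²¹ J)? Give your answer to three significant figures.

Eᵢ/kT = 0, 3.9600.
Z = Σ gᵢe^(−Eᵢ/kT) = 6·e^(−0) + 2·e^(−3.9600) = 6.0000 + 0.038126 = 6.0381.
⟨E⟩ = Σ Eᵢ gᵢe^(−Eᵢ/kT) / Z = (0·6.0000 + 5.94·0.038126) / 6.0381 = 0.0375 ×10⁻²¹ J.

0.0375 ×10⁻²¹ J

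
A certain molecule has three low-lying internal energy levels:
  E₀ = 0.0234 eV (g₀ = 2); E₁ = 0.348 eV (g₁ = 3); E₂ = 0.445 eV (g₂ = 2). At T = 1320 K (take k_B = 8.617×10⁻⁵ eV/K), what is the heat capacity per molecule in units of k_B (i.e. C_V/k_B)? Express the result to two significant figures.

0.84

k_BT = 8.617×10⁻⁵ × 1320 K = 0.1137 eV.
Eᵢ/kT = 0.2058, 3.061, 3.914.
Z = Σ gᵢe^(−Eᵢ/kT) = 2·e^(−0.2058) + 3·e^(−3.061) + 2·e^(−3.914) = 1.628 + 0.1405 + 0.03992 = 1.808.
⟨E⟩ = 0.05794 eV, ⟨E²⟩ = 0.01428 eV².
C_V/k_B = (⟨E²⟩ − ⟨E⟩²)/(kT)² = (0.01428 − 0.003357)/0.01293 = 0.84.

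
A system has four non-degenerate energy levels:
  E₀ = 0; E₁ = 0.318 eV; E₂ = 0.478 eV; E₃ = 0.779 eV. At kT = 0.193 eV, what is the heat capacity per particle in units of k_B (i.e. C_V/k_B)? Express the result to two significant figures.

0.81

Eᵢ/kT = 0, 1.648, 2.477, 4.036.
Z = Σ e^(−Eᵢ/kT) = e^(−0) + e^(−1.648) + e^(−2.477) + e^(−4.036) = 1.000 + 0.1924 + 0.08399 + 0.01767 = 1.294.
⟨E⟩ = 0.08895 eV, ⟨E²⟩ = 0.03815 eV².
C_V/k_B = (⟨E²⟩ − ⟨E⟩²)/(kT)² = (0.03815 − 0.007912)/0.03725 = 0.81.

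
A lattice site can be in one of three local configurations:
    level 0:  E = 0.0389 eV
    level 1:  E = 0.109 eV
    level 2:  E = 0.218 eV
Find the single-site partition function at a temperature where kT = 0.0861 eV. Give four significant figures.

Z = 0.9980

Eᵢ/kT = 0.451800, 1.26597, 2.53194.
Z = Σ e^(−Eᵢ/kT) = e^(−0.451800) + e^(−1.26597) + e^(−2.53194) = 0.636481 + 0.281966 + 0.0795046 = 0.997952.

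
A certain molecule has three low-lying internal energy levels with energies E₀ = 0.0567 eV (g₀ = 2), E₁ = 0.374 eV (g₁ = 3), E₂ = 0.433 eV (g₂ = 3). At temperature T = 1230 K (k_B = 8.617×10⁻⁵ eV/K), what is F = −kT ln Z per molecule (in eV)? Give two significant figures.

k_BT = 8.617×10⁻⁵ × 1230 K = 0.1060 eV.
Eᵢ/kT = 0.5349, 3.528, 4.085.
Z = Σ gᵢe^(−Eᵢ/kT) = 2·e^(−0.5349) + 3·e^(−3.528) + 3·e^(−4.085) = 1.171 + 0.08809 + 0.05047 = 1.310.
F = −kT ln Z = −0.1060 × ln(1.310) = −0.1060 × 0.2700 = -0.029 eV.

-0.029 eV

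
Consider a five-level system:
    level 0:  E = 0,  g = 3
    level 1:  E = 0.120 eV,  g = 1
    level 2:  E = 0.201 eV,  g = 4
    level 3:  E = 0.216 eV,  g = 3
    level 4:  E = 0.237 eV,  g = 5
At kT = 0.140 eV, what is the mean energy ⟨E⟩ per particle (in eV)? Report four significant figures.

Eᵢ/kT = 0, 0.857143, 1.43571, 1.54286, 1.69286.
Z = Σ gᵢe^(−Eᵢ/kT) = 3·e^(−0) + 1·e^(−0.857143) + 4·e^(−1.43571) + 3·e^(−1.54286) + 5·e^(−1.69286) = 3.00000 + 0.424373 + 0.951785 + 0.641307 + 0.919963 = 5.93743.
⟨E⟩ = Σ Eᵢ gᵢe^(−Eᵢ/kT) / Z = (0·3.00000 + 0.120·0.424373 + 0.201·0.951785 + 0.216·0.641307 + 0.237·0.919963) / 5.93743 = 0.1008 eV.

0.1008 eV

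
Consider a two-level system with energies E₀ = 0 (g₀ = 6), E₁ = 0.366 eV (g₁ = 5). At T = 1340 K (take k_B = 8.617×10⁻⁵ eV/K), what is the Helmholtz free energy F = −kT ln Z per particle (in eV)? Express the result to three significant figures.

-0.211 eV

k_BT = 8.617×10⁻⁵ × 1340 K = 0.11547 eV.
Eᵢ/kT = 0, 3.1697.
Z = Σ gᵢe^(−Eᵢ/kT) = 6·e^(−0) + 5·e^(−3.1697) = 6.0000 + 0.21008 = 6.2101.
F = −kT ln Z = −0.11547 × ln(6.2101) = −0.11547 × 1.8262 = -0.211 eV.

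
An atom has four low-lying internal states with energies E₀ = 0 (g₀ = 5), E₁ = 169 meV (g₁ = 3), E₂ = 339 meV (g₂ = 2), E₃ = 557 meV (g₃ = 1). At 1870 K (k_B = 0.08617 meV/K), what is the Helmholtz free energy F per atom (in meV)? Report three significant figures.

-297 meV

k_BT = 0.08617 × 1870 K = 161.14 meV.
Eᵢ/kT = 0, 1.0488, 2.1038, 3.4566.
Z = Σ gᵢe^(−Eᵢ/kT) = 5·e^(−0) + 3·e^(−1.0488) + 2·e^(−2.1038) + 1·e^(−3.4566) = 5.0000 + 1.0511 + 0.24398 + 0.031537 = 6.3266.
F = −kT ln Z = −161.14 × ln(6.3266) = −161.14 × 1.8448 = -297 meV.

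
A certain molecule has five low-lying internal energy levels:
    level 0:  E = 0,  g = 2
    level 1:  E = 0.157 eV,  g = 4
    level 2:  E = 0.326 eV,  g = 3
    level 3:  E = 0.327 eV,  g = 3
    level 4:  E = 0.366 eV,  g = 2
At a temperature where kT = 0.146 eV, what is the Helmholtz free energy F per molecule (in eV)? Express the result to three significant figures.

Eᵢ/kT = 0, 1.0753, 2.2329, 2.2397, 2.5068.
Z = Σ gᵢe^(−Eᵢ/kT) = 2·e^(−0) + 4·e^(−1.0753) + 3·e^(−2.2329) + 3·e^(−2.2397) + 2·e^(−2.5068) = 2.0000 + 1.3648 + 0.32165 + 0.31947 + 0.16306 = 4.1690.
F = −kT ln Z = −0.146 × ln(4.1690) = −0.146 × 1.4277 = -0.208 eV.

-0.208 eV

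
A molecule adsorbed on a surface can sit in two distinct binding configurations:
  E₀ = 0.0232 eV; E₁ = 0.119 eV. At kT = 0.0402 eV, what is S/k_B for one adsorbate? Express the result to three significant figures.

0.290

Eᵢ/kT = 0.57711, 2.9602.
Z = Σ e^(−Eᵢ/kT) = e^(−0.57711) + e^(−2.9602) = 0.56152 + 0.051809 = 0.61333.
⟨E⟩ = Σ EᵢPᵢ = 0.031292 eV.
S/k_B = ln Z + ⟨E⟩/kT = ln(0.61333) + 0.031292/0.0402 = -0.48885 + 0.77841 = 0.290.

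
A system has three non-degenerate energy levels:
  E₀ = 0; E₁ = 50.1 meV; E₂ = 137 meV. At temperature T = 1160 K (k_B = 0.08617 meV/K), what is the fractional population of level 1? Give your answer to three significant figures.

0.326

k_BT = 0.08617 × 1160 K = 99.957 meV.
Eᵢ/kT = 0, 0.50122, 1.3706.
Z = Σ e^(−Eᵢ/kT) = e^(−0) + e^(−0.50122) + e^(−1.3706) = 1.0000 + 0.60579 + 0.25395 = 1.8597.
P₁ = e^(−E₁/kT) / Z = 0.60579/1.8597 = 0.326.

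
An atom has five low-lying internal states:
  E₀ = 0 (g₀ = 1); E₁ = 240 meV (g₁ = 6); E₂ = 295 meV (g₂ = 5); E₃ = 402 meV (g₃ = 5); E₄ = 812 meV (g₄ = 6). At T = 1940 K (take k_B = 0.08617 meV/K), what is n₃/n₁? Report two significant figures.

k_BT = 0.08617 × 1940 K = 167.2 meV.
n₃/n₁ = (g₃/g₁) exp[−(E₃−E₁)/kT] = (5/6) × exp(−(162 meV)/(167.2 meV)) = (5/6) × exp(-0.9689) = 0.32.

0.32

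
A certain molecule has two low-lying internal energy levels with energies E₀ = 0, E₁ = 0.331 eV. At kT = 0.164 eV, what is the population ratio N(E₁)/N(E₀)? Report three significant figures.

n₁/n₀ = exp[−(E₁−E₀)/kT] = exp(−(0.331 eV)/(0.164 eV)) = exp(-2.0183) = 0.133.

0.133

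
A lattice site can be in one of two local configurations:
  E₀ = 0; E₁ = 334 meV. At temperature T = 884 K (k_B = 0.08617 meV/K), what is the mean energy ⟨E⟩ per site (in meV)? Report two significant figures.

4.1 meV

k_BT = 0.08617 × 884 K = 76.17 meV.
Eᵢ/kT = 0, 4.385.
Z = Σ e^(−Eᵢ/kT) = e^(−0) + e^(−4.385) = 1.000 + 0.01246 = 1.012.
⟨E⟩ = Σ Eᵢ e^(−Eᵢ/kT) / Z = (0·1.000 + 334·0.01246) / 1.012 = 4.1 meV.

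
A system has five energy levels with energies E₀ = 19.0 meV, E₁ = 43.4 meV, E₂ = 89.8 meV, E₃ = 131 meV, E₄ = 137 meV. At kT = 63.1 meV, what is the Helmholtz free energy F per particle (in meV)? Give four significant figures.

-34.33 meV

Eᵢ/kT = 0.301109, 0.687797, 1.42314, 2.07607, 2.17116.
Z = Σ e^(−Eᵢ/kT) = e^(−0.301109) + e^(−0.687797) + e^(−1.42314) + e^(−2.07607) + e^(−2.17116) = 0.739997 + 0.502682 + 0.240956 + 0.125422 + 0.114045 = 1.72310.
F = −kT ln Z = −63.1 × ln(1.72310) = −63.1 × 0.544125 = -34.33 meV.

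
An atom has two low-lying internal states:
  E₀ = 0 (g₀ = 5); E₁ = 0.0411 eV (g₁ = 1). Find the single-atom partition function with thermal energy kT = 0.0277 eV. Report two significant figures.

Eᵢ/kT = 0, 1.484.
Z = Σ gᵢe^(−Eᵢ/kT) = 5·e^(−0) + 1·e^(−1.484) = 5.000 + 0.2267 = 5.227.

Z = 5.2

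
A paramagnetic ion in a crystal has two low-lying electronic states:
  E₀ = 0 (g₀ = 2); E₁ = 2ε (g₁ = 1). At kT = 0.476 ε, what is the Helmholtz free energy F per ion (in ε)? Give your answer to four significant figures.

-0.3335 ε

Eᵢ/kT = 0, 4.20168.
Z = Σ gᵢe^(−Eᵢ/kT) = 2·e^(−0) + 1·e^(−4.20168) = 2.00000 + 0.0149704 = 2.01497.
F = −kT ln Z = −0.476 × ln(2.01497) = −0.476 × 0.700604 = -0.3335 ε.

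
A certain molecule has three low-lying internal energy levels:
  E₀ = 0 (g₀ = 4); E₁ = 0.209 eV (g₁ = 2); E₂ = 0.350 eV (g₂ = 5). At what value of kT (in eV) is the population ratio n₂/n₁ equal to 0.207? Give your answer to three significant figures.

0.0566 eV

n₂/n₁ = (g₂/g₁) exp[−(E₂−E₁)/kT] = 0.207.
⇒ (E₂−E₁)/kT = ln((5/2)/0.207) = ln(12.077) = 2.4913.
kT = 0.141 eV / 2.4913 = 0.0566 eV.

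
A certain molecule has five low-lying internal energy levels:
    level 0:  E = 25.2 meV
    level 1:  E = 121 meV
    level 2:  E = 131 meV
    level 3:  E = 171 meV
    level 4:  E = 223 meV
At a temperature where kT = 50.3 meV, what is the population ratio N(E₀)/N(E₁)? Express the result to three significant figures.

n₀/n₁ = exp[−(E₀−E₁)/kT] = exp(−(-95.8 meV)/(50.3 meV)) = exp(1.9046) = 6.72.

6.72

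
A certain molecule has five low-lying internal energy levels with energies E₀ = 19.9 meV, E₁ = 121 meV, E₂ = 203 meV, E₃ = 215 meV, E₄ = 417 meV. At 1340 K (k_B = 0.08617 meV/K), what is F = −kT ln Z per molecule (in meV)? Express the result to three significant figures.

k_BT = 0.08617 × 1340 K = 115.47 meV.
Eᵢ/kT = 0.17234, 1.0479, 1.7580, 1.8620, 3.6113.
Z = Σ e^(−Eᵢ/kT) = e^(−0.17234) + e^(−1.0479) + e^(−1.7580) + e^(−1.8620) + e^(−3.6113) = 0.84169 + 0.35067 + 0.17239 + 0.15536 + 0.027017 = 1.5471.
F = −kT ln Z = −115.47 × ln(1.5471) = −115.47 × 0.43638 = -50.4 meV.

-50.4 meV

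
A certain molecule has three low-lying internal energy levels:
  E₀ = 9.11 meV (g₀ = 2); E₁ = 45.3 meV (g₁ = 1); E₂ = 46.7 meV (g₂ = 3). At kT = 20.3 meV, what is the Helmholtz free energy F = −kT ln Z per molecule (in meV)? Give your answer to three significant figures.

-10.6 meV

Eᵢ/kT = 0.44877, 2.2315, 2.3005.
Z = Σ gᵢe^(−Eᵢ/kT) = 2·e^(−0.44877) + 1·e^(−2.2315) + 3·e^(−2.3005) = 1.2768 + 0.10737 + 0.30063 = 1.6848.
F = −kT ln Z = −20.3 × ln(1.6848) = −20.3 × 0.52165 = -10.6 meV.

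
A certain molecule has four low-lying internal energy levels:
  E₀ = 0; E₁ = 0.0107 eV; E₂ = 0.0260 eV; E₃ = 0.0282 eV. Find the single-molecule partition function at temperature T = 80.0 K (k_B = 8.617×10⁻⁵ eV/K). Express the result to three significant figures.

k_BT = 8.617×10⁻⁵ × 80.0 K = 0.0068936 eV.
Eᵢ/kT = 0, 1.5522, 3.7716, 4.0908.
Z = Σ e^(−Eᵢ/kT) = e^(−0) + e^(−1.5522) + e^(−3.7716) + e^(−4.0908) = 1.0000 + 0.21178 + 0.023015 + 0.016726 = 1.2515.

Z = 1.25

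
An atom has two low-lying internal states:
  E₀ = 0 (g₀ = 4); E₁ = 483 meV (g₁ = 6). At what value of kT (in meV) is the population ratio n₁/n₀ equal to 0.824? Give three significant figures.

n₁/n₀ = (g₁/g₀) exp[−(E₁−E₀)/kT] = 0.824.
⇒ (E₁−E₀)/kT = ln((6/4)/0.824) = ln(1.8204) = 0.59906.
kT = 483 meV / 0.59906 = 806 meV.

806 meV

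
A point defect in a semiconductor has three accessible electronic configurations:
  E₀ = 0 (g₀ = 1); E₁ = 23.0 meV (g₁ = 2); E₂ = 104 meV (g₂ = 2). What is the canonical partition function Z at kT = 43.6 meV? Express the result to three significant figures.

Z = 2.36

Eᵢ/kT = 0, 0.52752, 2.3853.
Z = Σ gᵢe^(−Eᵢ/kT) = 1·e^(−0) + 2·e^(−0.52752) + 2·e^(−2.3853) = 1.0000 + 1.1801 + 0.18412 = 2.3642.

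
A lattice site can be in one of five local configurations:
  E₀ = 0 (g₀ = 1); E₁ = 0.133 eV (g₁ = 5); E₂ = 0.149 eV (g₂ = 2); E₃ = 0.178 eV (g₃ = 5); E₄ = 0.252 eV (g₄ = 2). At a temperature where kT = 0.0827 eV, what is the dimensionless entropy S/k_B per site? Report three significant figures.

Eᵢ/kT = 0, 1.6082, 1.8017, 2.1524, 3.0472.
Z = Σ gᵢe^(−Eᵢ/kT) = 1·e^(−0) + 5·e^(−1.6082) + 2·e^(−1.8017) + 5·e^(−2.1524) + 2·e^(−3.0472) = 1.0000 + 1.0012 + 0.33004 + 0.58102 + 0.094983 = 3.0072.
⟨E⟩ = Σ EᵢPᵢ = 0.10298 eV.
S/k_B = ln Z + ⟨E⟩/kT = ln(3.0072) + 0.10298/0.0827 = 1.1010 + 1.2452 = 2.35.

2.35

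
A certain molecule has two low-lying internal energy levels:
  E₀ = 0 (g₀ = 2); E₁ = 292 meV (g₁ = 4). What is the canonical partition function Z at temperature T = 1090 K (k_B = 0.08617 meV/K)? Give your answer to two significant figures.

k_BT = 0.08617 × 1090 K = 93.93 meV.
Eᵢ/kT = 0, 3.109.
Z = Σ gᵢe^(−Eᵢ/kT) = 2·e^(−0) + 4·e^(−3.109) = 2.000 + 0.1786 = 2.179.

Z = 2.2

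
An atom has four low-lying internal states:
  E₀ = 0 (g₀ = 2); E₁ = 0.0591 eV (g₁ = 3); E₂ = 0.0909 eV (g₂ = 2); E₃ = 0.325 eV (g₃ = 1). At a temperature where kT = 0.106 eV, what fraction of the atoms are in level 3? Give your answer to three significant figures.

Eᵢ/kT = 0, 0.55755, 0.85755, 3.0660.
Z = Σ gᵢe^(−Eᵢ/kT) = 2·e^(−0) + 3·e^(−0.55755) + 2·e^(−0.85755) + 1·e^(−3.0660) = 2.0000 + 1.7178 + 0.84840 + 0.046607 = 4.6128.
P₃ = g₃ e^(−E₃/kT) / Z = 0.046607/4.6128 = 0.0101.

0.0101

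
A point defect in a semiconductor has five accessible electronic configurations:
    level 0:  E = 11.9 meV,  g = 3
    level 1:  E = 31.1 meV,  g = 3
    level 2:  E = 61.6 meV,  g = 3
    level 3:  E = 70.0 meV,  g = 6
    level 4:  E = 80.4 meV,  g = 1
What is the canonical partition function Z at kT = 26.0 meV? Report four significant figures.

Z = 3.538

Eᵢ/kT = 0.457692, 1.19615, 2.36923, 2.69231, 3.09231.
Z = Σ gᵢe^(−Eᵢ/kT) = 3·e^(−0.457692) + 3·e^(−1.19615) + 3·e^(−2.36923) + 6·e^(−2.69231) + 1·e^(−3.09231) = 1.89823 + 0.907068 + 0.280658 + 0.406346 + 0.0453970 = 3.53770.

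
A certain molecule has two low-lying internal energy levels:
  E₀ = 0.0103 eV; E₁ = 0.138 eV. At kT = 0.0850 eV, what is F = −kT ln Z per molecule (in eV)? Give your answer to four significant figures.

Eᵢ/kT = 0.121176, 1.62353.
Z = Σ e^(−Eᵢ/kT) = e^(−0.121176) + e^(−1.62353) = 0.885878 + 0.197201 = 1.08308.
F = −kT ln Z = −0.0850 × ln(1.08308) = −0.0850 × 0.0798088 = -0.006784 eV.

-0.006784 eV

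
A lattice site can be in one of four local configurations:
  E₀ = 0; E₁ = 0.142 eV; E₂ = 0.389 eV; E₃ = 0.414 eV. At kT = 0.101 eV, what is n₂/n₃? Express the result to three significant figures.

1.28

n₂/n₃ = exp[−(E₂−E₃)/kT] = exp(−(-0.025 eV)/(0.101 eV)) = exp(0.24752) = 1.28.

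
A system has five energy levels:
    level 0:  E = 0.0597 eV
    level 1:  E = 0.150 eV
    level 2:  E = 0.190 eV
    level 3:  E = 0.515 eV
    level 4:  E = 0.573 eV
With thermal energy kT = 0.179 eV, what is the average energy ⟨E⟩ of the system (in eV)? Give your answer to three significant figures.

0.142 eV

Eᵢ/kT = 0.33352, 0.83799, 1.0615, 2.8771, 3.2011.
Z = Σ e^(−Eᵢ/kT) = e^(−0.33352) + e^(−0.83799) + e^(−1.0615) + e^(−2.8771) + e^(−3.2011) = 0.71640 + 0.43258 + 0.34594 + 0.056298 + 0.040717 = 1.5919.
⟨E⟩ = Σ Eᵢ e^(−Eᵢ/kT) / Z = (0.0597·0.71640 + 0.150·0.43258 + 0.190·0.34594 + 0.515·0.056298 + 0.573·0.040717) / 1.5919 = 0.142 eV.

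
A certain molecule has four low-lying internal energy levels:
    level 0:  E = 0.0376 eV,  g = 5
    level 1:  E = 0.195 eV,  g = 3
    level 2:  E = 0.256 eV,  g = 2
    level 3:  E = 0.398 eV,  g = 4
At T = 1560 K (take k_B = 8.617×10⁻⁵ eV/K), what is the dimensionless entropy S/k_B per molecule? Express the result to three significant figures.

k_BT = 8.617×10⁻⁵ × 1560 K = 0.13443 eV.
Eᵢ/kT = 0.27970, 1.4506, 1.9043, 2.9606.
Z = Σ gᵢe^(−Eᵢ/kT) = 5·e^(−0.27970) + 3·e^(−1.4506) + 2·e^(−1.9043) + 4·e^(−2.9606) = 3.7801 + 0.70329 + 0.29785 + 0.20715 = 4.9884.
⟨E⟩ = Σ EᵢPᵢ = 0.087797 eV.
S/k_B = ln Z + ⟨E⟩/kT = ln(4.9884) + 0.087797/0.13443 = 1.6071 + 0.65311 = 2.26.

2.26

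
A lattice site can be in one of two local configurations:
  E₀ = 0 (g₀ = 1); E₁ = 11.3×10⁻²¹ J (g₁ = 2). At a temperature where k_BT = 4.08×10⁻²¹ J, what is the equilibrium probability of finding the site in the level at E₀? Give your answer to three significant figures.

0.889

Eᵢ/kT = 0, 2.7696.
Z = Σ gᵢe^(−Eᵢ/kT) = 1·e^(−0) + 2·e^(−2.7696) = 1.0000 + 0.12537 = 1.1254.
P₀ = g₀ e^(−E₀/kT) / Z = 1.0000/1.1254 = 0.889.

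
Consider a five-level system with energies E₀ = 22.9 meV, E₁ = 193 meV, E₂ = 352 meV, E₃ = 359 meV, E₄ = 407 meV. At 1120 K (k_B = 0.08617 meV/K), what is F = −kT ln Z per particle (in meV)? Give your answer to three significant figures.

1.05 meV

k_BT = 0.08617 × 1120 K = 96.510 meV.
Eᵢ/kT = 0.23728, 1.9998, 3.6473, 3.7198, 4.2172.
Z = Σ e^(−Eᵢ/kT) = e^(−0.23728) + e^(−1.9998) + e^(−3.6473) + e^(−3.7198) + e^(−4.2172) = 0.78877 + 0.13536 + 0.026061 + 0.024239 + 0.014740 = 0.98917.
F = −kT ln Z = −96.510 × ln(0.98917) = −96.510 × -0.010889 = 1.05 meV.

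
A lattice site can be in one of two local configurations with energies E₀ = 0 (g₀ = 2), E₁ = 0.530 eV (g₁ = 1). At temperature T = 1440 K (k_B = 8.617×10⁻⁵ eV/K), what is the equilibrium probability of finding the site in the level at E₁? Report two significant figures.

k_BT = 8.617×10⁻⁵ × 1440 K = 0.1241 eV.
Eᵢ/kT = 0, 4.271.
Z = Σ gᵢe^(−Eᵢ/kT) = 2·e^(−0) + 1·e^(−4.271) = 2.000 + 0.01397 = 2.014.
P₁ = g₁ e^(−E₁/kT) / Z = 0.01397/2.014 = 0.0069.

0.0069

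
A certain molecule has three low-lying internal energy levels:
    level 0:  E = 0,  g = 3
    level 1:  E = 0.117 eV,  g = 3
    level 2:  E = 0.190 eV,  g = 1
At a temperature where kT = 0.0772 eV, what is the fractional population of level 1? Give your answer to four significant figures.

0.1760

Eᵢ/kT = 0, 1.51554, 2.46114.
Z = Σ gᵢe^(−Eᵢ/kT) = 3·e^(−0) + 3·e^(−1.51554) + 1·e^(−2.46114) = 3.00000 + 0.659069 + 0.0853376 = 3.74441.
P₁ = g₁ e^(−E₁/kT) / Z = 0.659069/3.74441 = 0.1760.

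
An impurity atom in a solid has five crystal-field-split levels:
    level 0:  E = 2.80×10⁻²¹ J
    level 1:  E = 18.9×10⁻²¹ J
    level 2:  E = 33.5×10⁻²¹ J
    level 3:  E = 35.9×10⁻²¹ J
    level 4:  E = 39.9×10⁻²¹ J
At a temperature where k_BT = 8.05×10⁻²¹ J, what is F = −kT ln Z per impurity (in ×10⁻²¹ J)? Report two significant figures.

Eᵢ/kT = 0.3478, 2.348, 4.161, 4.460, 4.957.
Z = Σ e^(−Eᵢ/kT) = e^(−0.3478) + e^(−2.348) + e^(−4.161) + e^(−4.460) + e^(−4.957) = 0.7062 + 0.09556 + 0.01559 + 0.01156 + 0.007034 = 0.8359.
F = −kT ln Z = −8.05 × ln(0.8359) = −8.05 × -0.1792 = 1.4 ×10⁻²¹ J.

1.4 ×10⁻²¹ J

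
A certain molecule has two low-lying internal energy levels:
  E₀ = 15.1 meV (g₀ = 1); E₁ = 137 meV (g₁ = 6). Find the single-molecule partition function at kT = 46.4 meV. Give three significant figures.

Z = 1.04

Eᵢ/kT = 0.32543, 2.9526.
Z = Σ gᵢe^(−Eᵢ/kT) = 1·e^(−0.32543) + 6·e^(−2.9526) = 0.72222 + 0.31322 = 1.0354.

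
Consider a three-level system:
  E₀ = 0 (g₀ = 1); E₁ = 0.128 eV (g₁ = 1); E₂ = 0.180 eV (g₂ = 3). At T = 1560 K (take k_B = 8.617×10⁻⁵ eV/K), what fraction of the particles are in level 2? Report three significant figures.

k_BT = 8.617×10⁻⁵ × 1560 K = 0.13443 eV.
Eᵢ/kT = 0, 0.95217, 1.3390.
Z = Σ gᵢe^(−Eᵢ/kT) = 1·e^(−0) + 1·e^(−0.95217) + 3·e^(−1.3390) = 1.0000 + 0.38590 + 0.78632 = 2.1722.
P₂ = g₂ e^(−E₂/kT) / Z = 0.78632/2.1722 = 0.362.

0.362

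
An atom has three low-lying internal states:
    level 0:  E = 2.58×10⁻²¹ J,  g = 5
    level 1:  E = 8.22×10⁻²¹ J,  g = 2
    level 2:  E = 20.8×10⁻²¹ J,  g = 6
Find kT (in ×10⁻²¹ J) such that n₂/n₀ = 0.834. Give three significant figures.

50.1 ×10⁻²¹ J

n₂/n₀ = (g₂/g₀) exp[−(E₂−E₀)/kT] = 0.834.
⇒ (E₂−E₀)/kT = ln((6/5)/0.834) = ln(1.4388) = 0.36381.
kT = 18.22 ×10⁻²¹ J / 0.36381 = 50.1 ×10⁻²¹ J.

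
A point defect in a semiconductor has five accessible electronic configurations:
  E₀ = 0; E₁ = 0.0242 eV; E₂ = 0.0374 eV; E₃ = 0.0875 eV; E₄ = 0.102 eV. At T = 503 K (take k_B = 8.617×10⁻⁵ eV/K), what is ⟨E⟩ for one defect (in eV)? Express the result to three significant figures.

0.0229 eV

k_BT = 8.617×10⁻⁵ × 503 K = 0.043344 eV.
Eᵢ/kT = 0, 0.55832, 0.86286, 2.0187, 2.3533.
Z = Σ e^(−Eᵢ/kT) = e^(−0) + e^(−0.55832) + e^(−0.86286) + e^(−2.0187) + e^(−2.3533) = 1.0000 + 0.57217 + 0.42195 + 0.13283 + 0.095055 = 2.2220.
⟨E⟩ = Σ Eᵢ e^(−Eᵢ/kT) / Z = (0·1.0000 + 0.0242·0.57217 + 0.0374·0.42195 + 0.0875·0.13283 + 0.102·0.095055) / 2.2220 = 0.0229 eV.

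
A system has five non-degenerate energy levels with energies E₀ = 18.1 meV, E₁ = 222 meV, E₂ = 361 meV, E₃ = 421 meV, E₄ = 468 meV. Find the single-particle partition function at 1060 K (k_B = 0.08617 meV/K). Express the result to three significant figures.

k_BT = 0.08617 × 1060 K = 91.340 meV.
Eᵢ/kT = 0.19816, 2.4305, 3.9523, 4.6092, 5.1237.
Z = Σ e^(−Eᵢ/kT) = e^(−0.19816) + e^(−2.4305) + e^(−3.9523) + e^(−4.6092) + e^(−5.1237) = 0.82024 + 0.087993 + 0.019210 + 0.0099598 + 0.0059540 = 0.94336.

Z = 0.943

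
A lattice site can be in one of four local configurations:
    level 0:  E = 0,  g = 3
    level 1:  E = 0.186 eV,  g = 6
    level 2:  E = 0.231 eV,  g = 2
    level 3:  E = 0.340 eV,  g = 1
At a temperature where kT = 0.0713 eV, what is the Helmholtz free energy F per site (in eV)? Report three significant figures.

Eᵢ/kT = 0, 2.6087, 3.2398, 4.7686.
Z = Σ gᵢe^(−Eᵢ/kT) = 3·e^(−0) + 6·e^(−2.6087) + 2·e^(−3.2398) + 1·e^(−4.7686) = 3.0000 + 0.44178 + 0.078343 + 0.0084923 = 3.5286.
F = −kT ln Z = −0.0713 × ln(3.5286) = −0.0713 × 1.2609 = -0.0899 eV.

-0.0899 eV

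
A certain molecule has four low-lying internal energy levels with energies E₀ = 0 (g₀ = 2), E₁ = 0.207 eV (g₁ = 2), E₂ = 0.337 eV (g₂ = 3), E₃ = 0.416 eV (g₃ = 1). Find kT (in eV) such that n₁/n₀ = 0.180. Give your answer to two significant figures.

0.12 eV

n₁/n₀ = (g₁/g₀) exp[−(E₁−E₀)/kT] = 0.180.
⇒ (E₁−E₀)/kT = ln((2/2)/0.180) = ln(5.556) = 1.715.
kT = 0.207 eV / 1.715 = 0.12 eV.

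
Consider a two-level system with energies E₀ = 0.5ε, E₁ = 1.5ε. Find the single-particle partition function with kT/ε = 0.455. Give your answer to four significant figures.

Eᵢ/kT = 1.09890, 3.29670.
Z = Σ e^(−Eᵢ/kT) = e^(−1.09890) + e^(−3.29670) = 0.333237 + 0.0370051 = 0.370242.

Z = 0.3702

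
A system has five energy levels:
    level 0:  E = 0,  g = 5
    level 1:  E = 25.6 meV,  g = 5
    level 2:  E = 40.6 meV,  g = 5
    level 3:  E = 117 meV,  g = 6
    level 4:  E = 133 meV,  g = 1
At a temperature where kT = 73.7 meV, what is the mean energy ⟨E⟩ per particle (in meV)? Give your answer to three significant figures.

29.1 meV

Eᵢ/kT = 0, 0.34735, 0.55088, 1.5875, 1.8046.
Z = Σ gᵢe^(−Eᵢ/kT) = 5·e^(−0) + 5·e^(−0.34735) + 5·e^(−0.55088) + 6·e^(−1.5875) + 1·e^(−1.8046) = 5.0000 + 3.5328 + 2.8822 + 1.2266 + 0.16454 = 12.806.
⟨E⟩ = Σ Eᵢ gᵢe^(−Eᵢ/kT) / Z = (0·5.0000 + 25.6·3.5328 + 40.6·2.8822 + 117·1.2266 + 133·0.16454) / 12.806 = 29.1 meV.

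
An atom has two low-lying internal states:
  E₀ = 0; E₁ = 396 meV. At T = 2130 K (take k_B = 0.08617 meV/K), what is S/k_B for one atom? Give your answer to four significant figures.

0.3330

k_BT = 0.08617 × 2130 K = 183.542 meV.
Eᵢ/kT = 0, 2.15754.
Z = Σ e^(−Eᵢ/kT) = e^(−0) + e^(−2.15754) = 1.00000 + 0.115609 = 1.11561.
⟨E⟩ = Σ EᵢPᵢ = 41.0369 meV.
S/k_B = ln Z + ⟨E⟩/kT = ln(1.11561) + 41.0369/183.542 = 0.109401 + 0.223583 = 0.3330.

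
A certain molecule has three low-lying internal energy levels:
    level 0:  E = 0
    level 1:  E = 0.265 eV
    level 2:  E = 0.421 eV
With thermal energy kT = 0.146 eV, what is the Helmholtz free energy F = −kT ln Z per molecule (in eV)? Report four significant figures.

-0.02888 eV

Eᵢ/kT = 0, 1.81507, 2.88356.
Z = Σ e^(−Eᵢ/kT) = e^(−0) + e^(−1.81507) + e^(−2.88356) = 1.00000 + 0.162827 + 0.0559353 = 1.21876.
F = −kT ln Z = −0.146 × ln(1.21876) = −0.146 × 0.197834 = -0.02888 eV.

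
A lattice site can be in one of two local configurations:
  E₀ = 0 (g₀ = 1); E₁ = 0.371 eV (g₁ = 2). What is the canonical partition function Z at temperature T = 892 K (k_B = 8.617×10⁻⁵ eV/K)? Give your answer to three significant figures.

Z = 1.02

k_BT = 8.617×10⁻⁵ × 892 K = 0.076864 eV.
Eᵢ/kT = 0, 4.8267.
Z = Σ gᵢe^(−Eᵢ/kT) = 1·e^(−0) + 2·e^(−4.8267) = 1.0000 + 0.016026 = 1.0160.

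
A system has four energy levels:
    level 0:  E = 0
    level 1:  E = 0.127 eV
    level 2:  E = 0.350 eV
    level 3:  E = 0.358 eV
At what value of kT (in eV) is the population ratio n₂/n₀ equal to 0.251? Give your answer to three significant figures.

0.253 eV

n₂/n₀ = exp[−(E₂−E₀)/kT] = 0.251.
⇒ (E₂−E₀)/kT = ln(1/0.251) = ln(3.9841) = 1.3823.
kT = 0.350 eV / 1.3823 = 0.253 eV.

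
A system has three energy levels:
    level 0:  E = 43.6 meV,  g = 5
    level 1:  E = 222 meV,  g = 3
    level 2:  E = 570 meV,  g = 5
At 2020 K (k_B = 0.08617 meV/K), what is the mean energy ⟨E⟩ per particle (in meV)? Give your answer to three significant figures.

94.2 meV

k_BT = 0.08617 × 2020 K = 174.06 meV.
Eᵢ/kT = 0.25049, 1.2754, 3.2747.
Z = Σ gᵢe^(−Eᵢ/kT) = 5·e^(−0.25049) + 3·e^(−1.2754) + 5·e^(−3.2747) = 3.8921 + 0.83796 + 0.18914 = 4.9192.
⟨E⟩ = Σ Eᵢ gᵢe^(−Eᵢ/kT) / Z = (43.6·3.8921 + 222·0.83796 + 570·0.18914) / 4.9192 = 94.2 meV.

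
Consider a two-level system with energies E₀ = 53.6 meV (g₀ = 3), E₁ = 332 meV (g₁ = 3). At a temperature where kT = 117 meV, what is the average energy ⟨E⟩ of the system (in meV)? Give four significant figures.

77.19 meV

Eᵢ/kT = 0.458120, 2.83761.
Z = Σ gᵢe^(−Eᵢ/kT) = 3·e^(−0.458120) + 3·e^(−2.83761) = 1.89741 + 0.175696 = 2.07311.
⟨E⟩ = Σ Eᵢ gᵢe^(−Eᵢ/kT) / Z = (53.6·1.89741 + 332·0.175696) / 2.07311 = 77.19 meV.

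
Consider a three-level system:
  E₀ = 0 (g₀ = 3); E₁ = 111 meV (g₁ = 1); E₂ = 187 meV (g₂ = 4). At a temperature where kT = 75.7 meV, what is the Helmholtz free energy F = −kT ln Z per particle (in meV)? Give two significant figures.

-96 meV

Eᵢ/kT = 0, 1.466, 2.470.
Z = Σ gᵢe^(−Eᵢ/kT) = 3·e^(−0) + 1·e^(−1.466) + 4·e^(−2.470) = 3.000 + 0.2308 + 0.3383 = 3.569.
F = −kT ln Z = −75.7 × ln(3.569) = −75.7 × 1.272 = -96 meV.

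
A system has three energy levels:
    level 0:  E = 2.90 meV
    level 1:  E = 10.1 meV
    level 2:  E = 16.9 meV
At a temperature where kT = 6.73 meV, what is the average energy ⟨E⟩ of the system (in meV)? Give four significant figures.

Eᵢ/kT = 0.430906, 1.50074, 2.51114.
Z = Σ e^(−Eᵢ/kT) = e^(−0.430906) + e^(−1.50074) + e^(−2.51114) = 0.649920 + 0.222965 + 0.0811756 = 0.954061.
⟨E⟩ = Σ Eᵢ e^(−Eᵢ/kT) / Z = (2.90·0.649920 + 10.1·0.222965 + 16.9·0.0811756) / 0.954061 = 5.774 meV.

5.774 meV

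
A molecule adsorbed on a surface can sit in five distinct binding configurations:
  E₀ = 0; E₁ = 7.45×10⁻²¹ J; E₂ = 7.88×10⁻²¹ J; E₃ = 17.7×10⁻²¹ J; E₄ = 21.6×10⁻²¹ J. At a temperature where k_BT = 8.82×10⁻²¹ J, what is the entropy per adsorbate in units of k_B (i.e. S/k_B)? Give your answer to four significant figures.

1.310

Eᵢ/kT = 0, 0.844671, 0.893424, 2.00680, 2.44898.
Z = Σ e^(−Eᵢ/kT) = e^(−0) + e^(−0.844671) + e^(−0.893424) + e^(−2.00680) + e^(−2.44898) = 1.00000 + 0.429699 + 0.409252 + 0.134418 + 0.0863817 = 2.05975.
⟨E⟩ = Σ EᵢPᵢ = 5.18083 ×10⁻²¹ J.
S/k_B = ln Z + ⟨E⟩/kT = ln(2.05975) + 5.18083/8.82 = 0.722585 + 0.587396 = 1.310.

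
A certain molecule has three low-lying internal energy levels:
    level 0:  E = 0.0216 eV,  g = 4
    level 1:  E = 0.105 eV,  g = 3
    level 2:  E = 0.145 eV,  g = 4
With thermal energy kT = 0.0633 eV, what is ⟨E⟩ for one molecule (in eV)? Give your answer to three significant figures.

0.0471 eV

Eᵢ/kT = 0.34123, 1.6588, 2.2907.
Z = Σ gᵢe^(−Eᵢ/kT) = 4·e^(−0.34123) + 3·e^(−1.6588) + 4·e^(−2.2907) = 2.8436 + 0.57110 + 0.40478 = 3.8195.
⟨E⟩ = Σ Eᵢ gᵢe^(−Eᵢ/kT) / Z = (0.0216·2.8436 + 0.105·0.57110 + 0.145·0.40478) / 3.8195 = 0.0471 eV.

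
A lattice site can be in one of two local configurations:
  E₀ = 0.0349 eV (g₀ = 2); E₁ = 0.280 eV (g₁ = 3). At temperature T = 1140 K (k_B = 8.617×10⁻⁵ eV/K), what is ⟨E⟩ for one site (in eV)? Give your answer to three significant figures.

0.0619 eV

k_BT = 8.617×10⁻⁵ × 1140 K = 0.098234 eV.
Eᵢ/kT = 0.35527, 2.8503.
Z = Σ gᵢe^(−Eᵢ/kT) = 2·e^(−0.35527) + 3·e^(−2.8503) = 1.4020 + 0.17348 = 1.5755.
⟨E⟩ = Σ Eᵢ gᵢe^(−Eᵢ/kT) / Z = (0.0349·1.4020 + 0.280·0.17348) / 1.5755 = 0.0619 eV.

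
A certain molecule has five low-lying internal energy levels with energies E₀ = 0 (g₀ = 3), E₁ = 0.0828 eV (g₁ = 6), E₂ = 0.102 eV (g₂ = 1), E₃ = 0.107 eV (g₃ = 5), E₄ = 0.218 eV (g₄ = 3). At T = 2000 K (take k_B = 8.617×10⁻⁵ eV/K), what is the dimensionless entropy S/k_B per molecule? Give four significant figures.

k_BT = 8.617×10⁻⁵ × 2000 K = 0.172340 eV.
Eᵢ/kT = 0, 0.480446, 0.591853, 0.620866, 1.26494.
Z = Σ gᵢe^(−Eᵢ/kT) = 3·e^(−0) + 6·e^(−0.480446) + 1·e^(−0.591853) + 5·e^(−0.620866) + 3·e^(−1.26494) = 3.00000 + 3.71104 + 0.553301 + 2.68739 + 0.846769 = 10.7985.
⟨E⟩ = Σ EᵢPᵢ = 0.0774049 eV.
S/k_B = ln Z + ⟨E⟩/kT = ln(10.7985) + 0.0774049/0.172340 = 2.37941 + 0.449141 = 2.829.

2.829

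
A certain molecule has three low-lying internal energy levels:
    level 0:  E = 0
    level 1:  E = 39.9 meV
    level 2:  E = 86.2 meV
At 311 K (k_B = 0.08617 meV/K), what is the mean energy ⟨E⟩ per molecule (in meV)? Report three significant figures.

9.84 meV

k_BT = 0.08617 × 311 K = 26.799 meV.
Eᵢ/kT = 0, 1.4889, 3.2165.
Z = Σ e^(−Eᵢ/kT) = e^(−0) + e^(−1.4889) + e^(−3.2165) = 1.0000 + 0.22562 + 0.040095 = 1.2657.
⟨E⟩ = Σ Eᵢ e^(−Eᵢ/kT) / Z = (0·1.0000 + 39.9·0.22562 + 86.2·0.040095) / 1.2657 = 9.84 meV.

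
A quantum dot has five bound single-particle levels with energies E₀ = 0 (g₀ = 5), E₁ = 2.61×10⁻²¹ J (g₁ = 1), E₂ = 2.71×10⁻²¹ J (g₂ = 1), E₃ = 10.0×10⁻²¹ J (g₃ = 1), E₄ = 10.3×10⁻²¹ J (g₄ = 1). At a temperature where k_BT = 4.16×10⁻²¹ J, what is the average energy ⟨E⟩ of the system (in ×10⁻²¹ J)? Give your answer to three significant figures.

Eᵢ/kT = 0, 0.62740, 0.65144, 2.4038, 2.4760.
Z = Σ gᵢe^(−Eᵢ/kT) = 5·e^(−0) + 1·e^(−0.62740) + 1·e^(−0.65144) + 1·e^(−2.4038) + 1·e^(−2.4760) = 5.0000 + 0.53398 + 0.52129 + 0.090374 + 0.084079 = 6.2297.
⟨E⟩ = Σ Eᵢ gᵢe^(−Eᵢ/kT) / Z = (0·5.0000 + 2.61·0.53398 + 2.71·0.52129 + 10.0·0.090374 + 10.3·0.084079) / 6.2297 = 0.735 ×10⁻²¹ J.

0.735 ×10⁻²¹ J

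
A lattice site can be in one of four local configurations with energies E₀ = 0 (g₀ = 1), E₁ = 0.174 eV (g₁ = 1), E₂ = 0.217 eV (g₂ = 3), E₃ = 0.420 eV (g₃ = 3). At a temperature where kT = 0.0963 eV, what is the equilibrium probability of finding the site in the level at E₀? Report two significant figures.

Eᵢ/kT = 0, 1.807, 2.253, 4.361.
Z = Σ gᵢe^(−Eᵢ/kT) = 1·e^(−0) + 1·e^(−1.807) + 3·e^(−2.253) + 3·e^(−4.361) = 1.000 + 0.1641 + 0.3153 + 0.03830 = 1.518.
P₀ = g₀ e^(−E₀/kT) / Z = 1.000/1.518 = 0.66.

0.66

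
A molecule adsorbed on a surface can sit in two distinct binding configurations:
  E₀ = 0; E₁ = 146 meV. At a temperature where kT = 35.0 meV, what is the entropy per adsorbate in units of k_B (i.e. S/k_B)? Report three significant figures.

Eᵢ/kT = 0, 4.1714.
Z = Σ e^(−Eᵢ/kT) = e^(−0) + e^(−4.1714) = 1.0000 + 0.015431 = 1.0154.
⟨E⟩ = Σ EᵢPᵢ = 2.2188 meV.
S/k_B = ln Z + ⟨E⟩/kT = ln(1.0154) + 2.2188/35.0 = 0.015283 + 0.063394 = 0.0787.

0.0787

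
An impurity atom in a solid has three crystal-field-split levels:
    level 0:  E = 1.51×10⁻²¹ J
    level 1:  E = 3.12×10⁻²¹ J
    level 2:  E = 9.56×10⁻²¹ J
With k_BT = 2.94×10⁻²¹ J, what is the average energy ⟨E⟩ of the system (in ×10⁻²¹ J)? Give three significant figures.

Eᵢ/kT = 0.51361, 1.0612, 3.2517.
Z = Σ e^(−Eᵢ/kT) = e^(−0.51361) + e^(−1.0612) + e^(−3.2517) = 0.59833 + 0.34604 + 0.038708 = 0.98308.
⟨E⟩ = Σ Eᵢ e^(−Eᵢ/kT) / Z = (1.51·0.59833 + 3.12·0.34604 + 9.56·0.038708) / 0.98308 = 2.39 ×10⁻²¹ J.

2.39 ×10⁻²¹ J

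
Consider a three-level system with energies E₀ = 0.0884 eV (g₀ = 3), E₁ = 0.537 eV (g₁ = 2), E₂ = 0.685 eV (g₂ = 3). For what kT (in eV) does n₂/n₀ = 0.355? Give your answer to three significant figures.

n₂/n₀ = (g₂/g₀) exp[−(E₂−E₀)/kT] = 0.355.
⇒ (E₂−E₀)/kT = ln((3/3)/0.355) = ln(2.8169) = 1.0356.
kT = 0.5966 eV / 1.0356 = 0.576 eV.

0.576 eV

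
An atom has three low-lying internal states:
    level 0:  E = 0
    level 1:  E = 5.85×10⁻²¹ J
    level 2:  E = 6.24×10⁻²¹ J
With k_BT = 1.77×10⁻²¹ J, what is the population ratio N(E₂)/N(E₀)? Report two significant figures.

0.029

n₂/n₀ = exp[−(E₂−E₀)/kT] = exp(−(6.24 ×10⁻²¹ J)/(1.77 ×10⁻²¹ J)) = exp(-3.525) = 0.029.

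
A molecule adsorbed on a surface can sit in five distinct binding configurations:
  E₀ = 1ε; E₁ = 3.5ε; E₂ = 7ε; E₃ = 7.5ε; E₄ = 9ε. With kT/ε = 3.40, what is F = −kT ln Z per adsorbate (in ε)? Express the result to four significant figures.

Eᵢ/kT = 0.294118, 1.02941, 2.05882, 2.20588, 2.64706.
Z = Σ e^(−Eᵢ/kT) = e^(−0.294118) + e^(−1.02941) + e^(−2.05882) + e^(−2.20588) + e^(−2.64706) = 0.745189 + 0.357218 + 0.127604 + 0.110154 + 0.0708592 = 1.41102.
F = −kT ln Z = −3.40 × ln(1.41102) = −3.40 × 0.344313 = -1.171 ε.

-1.171 ε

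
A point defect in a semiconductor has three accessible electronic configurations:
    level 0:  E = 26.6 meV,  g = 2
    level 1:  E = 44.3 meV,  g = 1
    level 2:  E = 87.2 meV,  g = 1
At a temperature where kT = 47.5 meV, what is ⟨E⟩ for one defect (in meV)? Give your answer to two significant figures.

36 meV

Eᵢ/kT = 0.5600, 0.9326, 1.836.
Z = Σ gᵢe^(−Eᵢ/kT) = 2·e^(−0.5600) + 1·e^(−0.9326) + 1·e^(−1.836) = 1.142 + 0.3935 + 0.1595 = 1.695.
⟨E⟩ = Σ Eᵢ gᵢe^(−Eᵢ/kT) / Z = (26.6·1.142 + 44.3·0.3935 + 87.2·0.1595) / 1.695 = 36 meV.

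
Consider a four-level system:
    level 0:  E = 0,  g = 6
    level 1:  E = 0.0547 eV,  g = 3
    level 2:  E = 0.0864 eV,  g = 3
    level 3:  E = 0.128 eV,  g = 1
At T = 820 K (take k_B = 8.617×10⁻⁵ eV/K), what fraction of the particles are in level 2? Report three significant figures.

k_BT = 8.617×10⁻⁵ × 820 K = 0.070659 eV.
Eᵢ/kT = 0, 0.77414, 1.2228, 1.8115.
Z = Σ gᵢe^(−Eᵢ/kT) = 6·e^(−0) + 3·e^(−0.77414) + 3·e^(−1.2228) + 1·e^(−1.8115) = 6.0000 + 1.3833 + 0.88321 + 0.16341 = 8.4299.
P₂ = g₂ e^(−E₂/kT) / Z = 0.88321/8.4299 = 0.105.

0.105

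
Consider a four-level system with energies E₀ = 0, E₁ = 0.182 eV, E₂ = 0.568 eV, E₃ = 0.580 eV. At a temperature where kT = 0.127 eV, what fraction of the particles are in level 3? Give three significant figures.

Eᵢ/kT = 0, 1.4331, 4.4724, 4.5669.
Z = Σ e^(−Eᵢ/kT) = e^(−0) + e^(−1.4331) + e^(−4.4724) + e^(−4.5669) = 1.0000 + 0.23857 + 0.011420 + 0.010390 = 1.2604.
P₃ = e^(−E₃/kT) / Z = 0.010390/1.2604 = 0.00824.

0.00824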